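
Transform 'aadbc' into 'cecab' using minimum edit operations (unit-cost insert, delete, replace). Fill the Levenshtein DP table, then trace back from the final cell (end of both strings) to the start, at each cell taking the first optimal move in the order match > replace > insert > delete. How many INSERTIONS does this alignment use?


Edit distance = 5. Backtracking from cell (5, 5) with preference match > replace > insert > delete,
then listing the resulting alignment 'aadbc' -> 'cecab' left to right:
  Step 1: replace a->c
  Step 2: replace a->e
  Step 3: replace d->c
  Step 4: replace b->a
  Step 5: replace c->b
Total insertions: 0

0


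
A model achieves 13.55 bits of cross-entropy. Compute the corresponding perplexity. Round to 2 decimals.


Perplexity formula: PP = 2^H
H = 13.55
PP = 2^13.55
Decompose: 2^13.55 = 2^13 * 2^0.55
2^13 = 8192, 2^0.55 ~ 1.4640857
PP ~ 8192 * 1.4640857 = 11993.7900544
Rounded to 2 decimals: 11993.79

11993.79


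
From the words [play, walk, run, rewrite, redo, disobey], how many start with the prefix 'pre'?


Checking each word for prefix 'pre':
  'play' -> no (count: 0)
  'walk' -> no (count: 0)
  'run' -> no (count: 0)
  'rewrite' -> no (count: 0)
  'redo' -> no (count: 0)
  'disobey' -> no (count: 0)
Total with prefix 'pre': 0

0


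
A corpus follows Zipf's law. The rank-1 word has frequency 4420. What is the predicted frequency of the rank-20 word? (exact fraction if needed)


Zipf's law: freq(rank) = f1 / rank
f1 = 4420, rank = 20
freq = 4420 / 20
= 221

221


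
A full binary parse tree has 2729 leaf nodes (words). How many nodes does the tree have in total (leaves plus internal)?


Leaf nodes (terminals): 2729
Internal nodes = n - 1 = 2729 - 1 = 2728
Total = leaves + internal = 2729 + 2728 = 5457

5457


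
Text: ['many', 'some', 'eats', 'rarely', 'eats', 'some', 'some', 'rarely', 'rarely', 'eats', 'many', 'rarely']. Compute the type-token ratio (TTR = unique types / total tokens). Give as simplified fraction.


Tokens: 12
Unique types: ('eats', 'many', 'rarely', 'some') = 4
TTR = 4/12
Simplify: divide both by 4 -> 1/3
TTR = 1/3

1/3


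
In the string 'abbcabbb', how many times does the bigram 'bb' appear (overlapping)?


Scanning 'abbcabbb' for bigram 'bb':
  Position 0: 'ab' -> no
  Position 1: 'bb' -> MATCH
  Position 2: 'bc' -> no
  Position 3: 'ca' -> no
  Position 4: 'ab' -> no
  Position 5: 'bb' -> MATCH
  Position 6: 'bb' -> MATCH
Total matches: 3

3


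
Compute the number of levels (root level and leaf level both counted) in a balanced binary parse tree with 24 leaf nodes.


In a balanced binary tree with n leaves the deepest leaf is ceil(log2(n)) edges below the root,
so counting node levels inclusive of root and leaves gives ceil(log2(n)) + 1 levels.
log2(24) = 4.5850
ceil(4.5850) = 5
levels = 5 + 1 = 6

6


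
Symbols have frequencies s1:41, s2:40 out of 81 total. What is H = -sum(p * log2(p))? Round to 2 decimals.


Computing entropy H = -sum(p_i * log2(p_i)):
  s1: p = 41/81 = 0.5062, -p*log2(p) = 0.4972
  s2: p = 40/81 = 0.4938, -p*log2(p) = 0.5027
H = sum of terms = 0.9999
Rounded to 2 decimals: 1.00

1.00


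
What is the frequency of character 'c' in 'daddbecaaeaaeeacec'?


Scanning 'daddbecaaeaaeeacec' for 'c':
  Position 6: 'c' -> MATCH (count: 1)
  Position 15: 'c' -> MATCH (count: 2)
  Position 17: 'c' -> MATCH (count: 3)
Total occurrences of 'c': 3

3


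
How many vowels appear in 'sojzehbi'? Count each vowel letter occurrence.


Scanning each character of 'sojzehbi':
  Position 1: 's' -> consonant (running count: 0)
  Position 2: 'o' -> vowel (running count: 1)
  Position 3: 'j' -> consonant (running count: 1)
  Position 4: 'z' -> consonant (running count: 1)
  Position 5: 'e' -> vowel (running count: 2)
  Position 6: 'h' -> consonant (running count: 2)
  Position 7: 'b' -> consonant (running count: 2)
  Position 8: 'i' -> vowel (running count: 3)
Total vowels: 3

3


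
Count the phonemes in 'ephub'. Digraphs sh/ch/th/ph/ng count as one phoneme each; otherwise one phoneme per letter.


Parsing 'ephub' greedily, digraphs first:
  'e' -> vowel phoneme (phonemes so far: 1)
  'ph' -> digraph (1 consonant phoneme) (phonemes so far: 2)
  'u' -> vowel phoneme (phonemes so far: 3)
  'b' -> consonant phoneme (phonemes so far: 4)
Total phonemes: 4

4


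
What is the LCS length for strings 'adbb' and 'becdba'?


DP table for LCS of 'adbb' and 'becdba':
       b  e  c  d  b  a
    0  0  0  0  0  0  0
  a 0  0  0  0  0  0  1
  d 0  0  0  0  1  1  1
  b 0  1  1  1  1  2  2
  b 0  1  1  1  1  2  2
LCS: 'db'
LCS length = 2

2


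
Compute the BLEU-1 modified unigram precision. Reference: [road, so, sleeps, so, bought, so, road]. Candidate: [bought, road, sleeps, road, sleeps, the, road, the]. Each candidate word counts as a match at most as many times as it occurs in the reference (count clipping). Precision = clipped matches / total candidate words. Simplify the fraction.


Reference word counts: {'bought': 1, 'road': 2, 'sleeps': 1, 'so': 3}
Checking each candidate word (with clipping):
  'bought' -> in reference (ref count 1, used 1/1) -> match (matches: 1)
  'road' -> in reference (ref count 2, used 1/2) -> match (matches: 2)
  'sleeps' -> in reference (ref count 1, used 1/1) -> match (matches: 3)
  'road' -> in reference (ref count 2, used 2/2) -> match (matches: 4)
  'sleeps' -> ref count 1 already used up (1/1) -> clipped, no match (matches: 4)
  'the' -> not in reference -> no match (matches: 4)
  'road' -> ref count 2 already used up (2/2) -> clipped, no match (matches: 4)
  'the' -> not in reference -> no match (matches: 4)
Clipped matches: 4, Candidate length: 8
Precision = 4/8 = 1/2

1/2


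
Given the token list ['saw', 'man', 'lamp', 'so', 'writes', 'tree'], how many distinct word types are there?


Listing all tokens and tracking unique types:
  Token 1: 'saw' -> NEW (unique so far: 1)
  Token 2: 'man' -> NEW (unique so far: 2)
  Token 3: 'lamp' -> NEW (unique so far: 3)
  Token 4: 'so' -> NEW (unique so far: 4)
  Token 5: 'writes' -> NEW (unique so far: 5)
  Token 6: 'tree' -> NEW (unique so far: 6)
Unique types: ('lamp', 'man', 'saw', 'so', 'tree', 'writes')
Vocabulary size: 6

6


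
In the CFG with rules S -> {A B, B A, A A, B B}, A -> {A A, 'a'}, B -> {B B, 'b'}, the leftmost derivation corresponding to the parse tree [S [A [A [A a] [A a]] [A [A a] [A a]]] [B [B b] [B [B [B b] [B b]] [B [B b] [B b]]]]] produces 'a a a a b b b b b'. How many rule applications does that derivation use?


Every bracketed nonterminal node [X ...] in the tree is produced by exactly one rule application.
Reading the tree off as a leftmost derivation:
  Step 1: S  =>  A B   (applied S -> A B)
  Step 2: A B  =>  A A B   (applied A -> A A)
  Step 3: A A B  =>  A A A B   (applied A -> A A)
  Step 4: A A A B  =>  a A A B   (applied A -> a)
  Step 5: a A A B  =>  a a A B   (applied A -> a)
  Step 6: a a A B  =>  a a A A B   (applied A -> A A)
  Step 7: a a A A B  =>  a a a A B   (applied A -> a)
  Step 8: a a a A B  =>  a a a a B   (applied A -> a)
  Step 9: a a a a B  =>  a a a a B B   (applied B -> B B)
  Step 10: a a a a B B  =>  a a a a b B   (applied B -> b)
  Step 11: a a a a b B  =>  a a a a b B B   (applied B -> B B)
  Step 12: a a a a b B B  =>  a a a a b B B B   (applied B -> B B)
  Step 13: a a a a b B B B  =>  a a a a b b B B   (applied B -> b)
  Step 14: a a a a b b B B  =>  a a a a b b b B   (applied B -> b)
  Step 15: a a a a b b b B  =>  a a a a b b b B B   (applied B -> B B)
  Step 16: a a a a b b b B B  =>  a a a a b b b b B   (applied B -> b)
  Step 17: a a a a b b b b B  =>  a a a a b b b b b   (applied B -> b)
Final yield: a a a a b b b b b
Total rewrite steps: 17

17


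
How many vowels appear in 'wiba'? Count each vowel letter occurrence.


Scanning each character of 'wiba':
  Position 1: 'w' -> consonant (running count: 0)
  Position 2: 'i' -> vowel (running count: 1)
  Position 3: 'b' -> consonant (running count: 1)
  Position 4: 'a' -> vowel (running count: 2)
Total vowels: 2

2


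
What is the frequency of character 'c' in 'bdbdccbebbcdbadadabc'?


Scanning 'bdbdccbebbcdbadadabc' for 'c':
  Position 4: 'c' -> MATCH (count: 1)
  Position 5: 'c' -> MATCH (count: 2)
  Position 10: 'c' -> MATCH (count: 3)
  Position 19: 'c' -> MATCH (count: 4)
Total occurrences of 'c': 4

4


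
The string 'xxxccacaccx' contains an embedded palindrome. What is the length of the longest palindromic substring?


Scanning 'xxxccacaccx' for palindromic substrings.
Substring at positions 2-10: 'xccacaccx'.
Check: reverse('xccacaccx') = 'xccacaccx' -> palindrome confirmed.
Neighbouring characters ('x' / '-') break symmetry, so it cannot extend further.
No longer palindromic substring exists; longest length = 9

9


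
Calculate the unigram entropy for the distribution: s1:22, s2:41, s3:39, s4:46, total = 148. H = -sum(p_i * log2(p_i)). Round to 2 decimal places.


Computing entropy H = -sum(p_i * log2(p_i)):
  s1: p = 22/148 = 0.1486, -p*log2(p) = 0.4088
  s2: p = 41/148 = 0.2770, -p*log2(p) = 0.5130
  s3: p = 39/148 = 0.2635, -p*log2(p) = 0.5070
  s4: p = 46/148 = 0.3108, -p*log2(p) = 0.5240
H = sum of terms = 1.9528
Rounded to 2 decimals: 1.95

1.95


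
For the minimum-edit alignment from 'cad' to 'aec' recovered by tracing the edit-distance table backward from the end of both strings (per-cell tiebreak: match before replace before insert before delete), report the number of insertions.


Edit distance = 3. Backtracking from cell (3, 3) with preference match > replace > insert > delete,
then listing the resulting alignment 'cad' -> 'aec' left to right:
  Step 1: replace c->a
  Step 2: replace a->e
  Step 3: replace d->c
Total insertions: 0

0


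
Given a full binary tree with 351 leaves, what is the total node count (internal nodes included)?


Leaf nodes (terminals): 351
Internal nodes = n - 1 = 351 - 1 = 350
Total = leaves + internal = 351 + 350 = 701

701


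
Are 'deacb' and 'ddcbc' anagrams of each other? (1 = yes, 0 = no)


Sort characters of 'deacb': 'abcde'
Sort characters of 'ddcbc': 'bccdd'
Sorted forms differ -> they are NOT anagrams
Result: 0

0


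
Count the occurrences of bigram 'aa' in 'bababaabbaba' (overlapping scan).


Scanning 'bababaabbaba' for bigram 'aa':
  Position 0: 'ba' -> no
  Position 1: 'ab' -> no
  Position 2: 'ba' -> no
  Position 3: 'ab' -> no
  Position 4: 'ba' -> no
  Position 5: 'aa' -> MATCH
  Position 6: 'ab' -> no
  Position 7: 'bb' -> no
  Position 8: 'ba' -> no
  Position 9: 'ab' -> no
  Position 10: 'ba' -> no
Total matches: 1

1


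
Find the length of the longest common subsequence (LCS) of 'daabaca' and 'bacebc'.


DP table for LCS of 'daabaca' and 'bacebc':
       b  a  c  e  b  c
    0  0  0  0  0  0  0
  d 0  0  0  0  0  0  0
  a 0  0  1  1  1  1  1
  a 0  0  1  1  1  1  1
  b 0  1  1  1  1  2  2
  a 0  1  2  2  2  2  2
  c 0  1  2  3  3  3  3
  a 0  1  2  3  3  3  3
LCS: 'abc'
LCS length = 3

3


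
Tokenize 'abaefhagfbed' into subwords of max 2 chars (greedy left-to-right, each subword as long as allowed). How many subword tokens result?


'abaefhagfbed' has 12 characters.
Chunking with max size 2:
  Chunk 1: 'ab' (positions 0-1)
  Chunk 2: 'ae' (positions 2-3)
  Chunk 3: 'fh' (positions 4-5)
  Chunk 4: 'ag' (positions 6-7)
  Chunk 5: 'fb' (positions 8-9)
  Chunk 6: 'ed' (positions 10-11)
Total chunks: ceil(12 / 2) = 6

6


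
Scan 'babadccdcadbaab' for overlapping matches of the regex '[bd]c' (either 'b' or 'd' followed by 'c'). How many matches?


Pattern: [bd]c means either 'b' or 'd' followed by 'c'.
Scanning 'babadccdcadbaab' position-by-position:
  Pos 0: window 'ba' -> no
  Pos 1: window 'ab' -> no
  Pos 2: window 'ba' -> no
  Pos 3: window 'ad' -> no
  Pos 4: window 'dc' -> MATCH
  Pos 5: window 'cc' -> no
  Pos 6: window 'cd' -> no
  Pos 7: window 'dc' -> MATCH
  Pos 8: window 'ca' -> no
  Pos 9: window 'ad' -> no
  Pos 10: window 'db' -> no
  Pos 11: window 'ba' -> no
  Pos 12: window 'aa' -> no
  Pos 13: window 'ab' -> no
  Pos 14: window 'b' -> no
Total matches: 2

2


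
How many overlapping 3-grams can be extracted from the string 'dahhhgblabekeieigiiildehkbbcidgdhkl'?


String 'dahhhgblabekeieigiiildehkbbcidgdhkl' has length L = 35.
Number of overlapping n-grams = L - n + 1
Substituting: 35 - 3 + 1 = 33

33


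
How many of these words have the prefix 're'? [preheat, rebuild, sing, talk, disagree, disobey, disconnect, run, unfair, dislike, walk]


Checking each word for prefix 're':
  'preheat' -> no (count: 0)
  'rebuild' -> YES, starts with 're' (count: 1)
  'sing' -> no (count: 1)
  'talk' -> no (count: 1)
  'disagree' -> no (count: 1)
  'disobey' -> no (count: 1)
  'disconnect' -> no (count: 1)
  'run' -> no (count: 1)
  'unfair' -> no (count: 1)
  'dislike' -> no (count: 1)
  'walk' -> no (count: 1)
Total with prefix 're': 1

1


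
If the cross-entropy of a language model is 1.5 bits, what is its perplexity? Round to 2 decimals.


Perplexity formula: PP = 2^H
H = 1.5
PP = 2^1.5
Decompose: 2^1.5 = 2^1 * 2^0.5 = 2^1 * sqrt(2)
2^1 = 2, sqrt(2) ~ 1.4142136
PP ~ 2 * 1.4142136 = 2.8284272
Rounded to 2 decimals: 2.83

2.83


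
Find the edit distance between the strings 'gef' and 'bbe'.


Building DP table for s1='gef' (len 3) and s2='bbe' (len 3):
       b  b  e
    0  1  2  3
  g 1  1  2  3
  e 2  2  2  2
  f 3  3  3  3
Edit distance = dp[3][3] = 3

3


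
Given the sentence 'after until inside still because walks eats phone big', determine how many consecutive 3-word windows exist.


Word trigrams from [9] words:
  Trigram 1: (after until inside)
  Trigram 2: (until inside still)
  Trigram 3: (inside still because)
  Trigram 4: (still because walks)
  Trigram 5: (because walks eats)
  Trigram 6: (walks eats phone)
  Trigram 7: (eats phone big)
Total word trigrams: 9 - 2 = 7

7


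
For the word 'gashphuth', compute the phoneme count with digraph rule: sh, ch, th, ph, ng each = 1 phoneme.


Parsing 'gashphuth' greedily, digraphs first:
  'g' -> consonant phoneme (phonemes so far: 1)
  'a' -> vowel phoneme (phonemes so far: 2)
  'sh' -> digraph (1 consonant phoneme) (phonemes so far: 3)
  'ph' -> digraph (1 consonant phoneme) (phonemes so far: 4)
  'u' -> vowel phoneme (phonemes so far: 5)
  'th' -> digraph (1 consonant phoneme) (phonemes so far: 6)
Total phonemes: 6

6


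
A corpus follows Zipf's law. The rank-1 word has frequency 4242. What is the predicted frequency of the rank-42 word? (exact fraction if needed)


Zipf's law: freq(rank) = f1 / rank
f1 = 4242, rank = 42
freq = 4242 / 42
= 101

101


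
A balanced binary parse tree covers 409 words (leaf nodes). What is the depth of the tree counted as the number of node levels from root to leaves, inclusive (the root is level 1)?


In a balanced binary tree with n leaves the deepest leaf is ceil(log2(n)) edges below the root,
so counting node levels inclusive of root and leaves gives ceil(log2(n)) + 1 levels.
log2(409) = 8.6760
ceil(8.6760) = 9
levels = 9 + 1 = 10

10


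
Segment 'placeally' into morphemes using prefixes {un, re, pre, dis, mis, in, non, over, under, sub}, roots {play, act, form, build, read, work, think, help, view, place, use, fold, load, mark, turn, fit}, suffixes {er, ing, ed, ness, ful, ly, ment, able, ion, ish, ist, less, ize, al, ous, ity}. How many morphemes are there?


Segmenting 'placeally' against the inventory:
  'place' -> root (morpheme 1)
  'al' -> suffix (morpheme 2)
  'ly' -> suffix (morpheme 3)
Total morphemes: 3

3


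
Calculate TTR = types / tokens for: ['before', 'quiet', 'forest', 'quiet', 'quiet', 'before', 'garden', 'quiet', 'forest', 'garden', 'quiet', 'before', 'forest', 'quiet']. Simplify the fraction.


Tokens: 14
Unique types: ('before', 'forest', 'garden', 'quiet') = 4
TTR = 4/14
Simplify: divide both by 2 -> 2/7
TTR = 2/7

2/7


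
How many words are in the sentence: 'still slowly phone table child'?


Counting words by splitting on spaces:
  Word 1: 'still'
  Word 2: 'slowly'
  Word 3: 'phone'
  Word 4: 'table'
  Word 5: 'child'
Total words: 5

5


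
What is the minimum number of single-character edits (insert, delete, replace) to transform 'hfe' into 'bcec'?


Building DP table for s1='hfe' (len 3) and s2='bcec' (len 4):
       b  c  e  c
    0  1  2  3  4
  h 1  1  2  3  4
  f 2  2  2  3  4
  e 3  3  3  2  3
Edit distance = dp[3][4] = 3

3


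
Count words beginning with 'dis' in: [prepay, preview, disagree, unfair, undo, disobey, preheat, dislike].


Checking each word for prefix 'dis':
  'prepay' -> no (count: 0)
  'preview' -> no (count: 0)
  'disagree' -> YES, starts with 'dis' (count: 1)
  'unfair' -> no (count: 1)
  'undo' -> no (count: 1)
  'disobey' -> YES, starts with 'dis' (count: 2)
  'preheat' -> no (count: 2)
  'dislike' -> YES, starts with 'dis' (count: 3)
Total with prefix 'dis': 3

3


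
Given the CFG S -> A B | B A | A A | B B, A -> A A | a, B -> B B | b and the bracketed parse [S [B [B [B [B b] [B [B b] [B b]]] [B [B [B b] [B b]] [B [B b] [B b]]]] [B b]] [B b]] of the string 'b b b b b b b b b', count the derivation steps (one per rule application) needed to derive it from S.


Every bracketed nonterminal node [X ...] in the tree is produced by exactly one rule application.
Reading the tree off as a leftmost derivation:
  Step 1: S  =>  B B   (applied S -> B B)
  Step 2: B B  =>  B B B   (applied B -> B B)
  Step 3: B B B  =>  B B B B   (applied B -> B B)
  Step 4: B B B B  =>  B B B B B   (applied B -> B B)
  Step 5: B B B B B  =>  b B B B B   (applied B -> b)
  Step 6: b B B B B  =>  b B B B B B   (applied B -> B B)
  Step 7: b B B B B B  =>  b b B B B B   (applied B -> b)
  Step 8: b b B B B B  =>  b b b B B B   (applied B -> b)
  Step 9: b b b B B B  =>  b b b B B B B   (applied B -> B B)
  Step 10: b b b B B B B  =>  b b b B B B B B   (applied B -> B B)
  Step 11: b b b B B B B B  =>  b b b b B B B B   (applied B -> b)
  Step 12: b b b b B B B B  =>  b b b b b B B B   (applied B -> b)
  Step 13: b b b b b B B B  =>  b b b b b B B B B   (applied B -> B B)
  Step 14: b b b b b B B B B  =>  b b b b b b B B B   (applied B -> b)
  Step 15: b b b b b b B B B  =>  b b b b b b b B B   (applied B -> b)
  Step 16: b b b b b b b B B  =>  b b b b b b b b B   (applied B -> b)
  Step 17: b b b b b b b b B  =>  b b b b b b b b b   (applied B -> b)
Final yield: b b b b b b b b b
Total rewrite steps: 17

17


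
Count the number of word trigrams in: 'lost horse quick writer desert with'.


Word trigrams from [6] words:
  Trigram 1: (lost horse quick)
  Trigram 2: (horse quick writer)
  Trigram 3: (quick writer desert)
  Trigram 4: (writer desert with)
Total word trigrams: 6 - 2 = 4

4


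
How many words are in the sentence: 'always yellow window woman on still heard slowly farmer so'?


Counting words by splitting on spaces:
  Word 1: 'always'
  Word 2: 'yellow'
  Word 3: 'window'
  Word 4: 'woman'
  Word 5: 'on'
  Word 6: 'still'
  Word 7: 'heard'
  Word 8: 'slowly'
  Word 9: 'farmer'
  Word 10: 'so'
Total words: 10

10


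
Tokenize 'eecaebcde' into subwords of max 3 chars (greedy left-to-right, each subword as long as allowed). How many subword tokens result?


'eecaebcde' has 9 characters.
Chunking with max size 3:
  Chunk 1: 'eec' (positions 0-2)
  Chunk 2: 'aeb' (positions 3-5)
  Chunk 3: 'cde' (positions 6-8)
Total chunks: ceil(9 / 3) = 3

3


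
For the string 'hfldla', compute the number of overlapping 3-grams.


String 'hfldla' has length L = 6.
Number of overlapping n-grams = L - n + 1
Substituting: 6 - 3 + 1 = 4

4


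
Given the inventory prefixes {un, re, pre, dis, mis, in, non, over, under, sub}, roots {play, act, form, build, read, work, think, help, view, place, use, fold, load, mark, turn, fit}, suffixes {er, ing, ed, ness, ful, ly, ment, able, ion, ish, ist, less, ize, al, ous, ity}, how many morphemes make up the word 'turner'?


Segmenting 'turner' against the inventory:
  'turn' -> root (morpheme 1)
  'er' -> suffix (morpheme 2)
Total morphemes: 2

2


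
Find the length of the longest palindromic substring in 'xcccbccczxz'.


Scanning 'xcccbccczxz' for palindromic substrings.
Substring at positions 1-7: 'cccbccc'.
Check: reverse('cccbccc') = 'cccbccc' -> palindrome confirmed.
Neighbouring characters ('x' / 'z') break symmetry, so it cannot extend further.
No longer palindromic substring exists; longest length = 7

7


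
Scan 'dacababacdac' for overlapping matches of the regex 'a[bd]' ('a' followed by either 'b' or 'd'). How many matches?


Pattern: a[bd] means 'a' followed by either 'b' or 'd'.
Scanning 'dacababacdac' position-by-position:
  Pos 0: window 'da' -> no
  Pos 1: window 'ac' -> no
  Pos 2: window 'ca' -> no
  Pos 3: window 'ab' -> MATCH
  Pos 4: window 'ba' -> no
  Pos 5: window 'ab' -> MATCH
  Pos 6: window 'ba' -> no
  Pos 7: window 'ac' -> no
  Pos 8: window 'cd' -> no
  Pos 9: window 'da' -> no
  Pos 10: window 'ac' -> no
  Pos 11: window 'c' -> no
Total matches: 2

2


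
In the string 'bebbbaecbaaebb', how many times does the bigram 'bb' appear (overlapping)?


Scanning 'bebbbaecbaaebb' for bigram 'bb':
  Position 0: 'be' -> no
  Position 1: 'eb' -> no
  Position 2: 'bb' -> MATCH
  Position 3: 'bb' -> MATCH
  Position 4: 'ba' -> no
  Position 5: 'ae' -> no
  Position 6: 'ec' -> no
  Position 7: 'cb' -> no
  Position 8: 'ba' -> no
  Position 9: 'aa' -> no
  Position 10: 'ae' -> no
  Position 11: 'eb' -> no
  Position 12: 'bb' -> MATCH
Total matches: 3

3


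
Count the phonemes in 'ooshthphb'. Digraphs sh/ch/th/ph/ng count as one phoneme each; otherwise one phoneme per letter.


Parsing 'ooshthphb' greedily, digraphs first:
  'o' -> vowel phoneme (phonemes so far: 1)
  'o' -> vowel phoneme (phonemes so far: 2)
  'sh' -> digraph (1 consonant phoneme) (phonemes so far: 3)
  'th' -> digraph (1 consonant phoneme) (phonemes so far: 4)
  'ph' -> digraph (1 consonant phoneme) (phonemes so far: 5)
  'b' -> consonant phoneme (phonemes so far: 6)
Total phonemes: 6

6


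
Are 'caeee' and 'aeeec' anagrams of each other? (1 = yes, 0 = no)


Sort characters of 'caeee': 'aceee'
Sort characters of 'aeeec': 'aceee'
Sorted forms match -> they ARE anagrams
Result: 1

1


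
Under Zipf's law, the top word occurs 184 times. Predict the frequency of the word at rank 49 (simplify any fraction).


Zipf's law: freq(rank) = f1 / rank
f1 = 184, rank = 49
freq = 184 / 49
GCD(184, 49) = 1
Simplified: 184/49

184/49


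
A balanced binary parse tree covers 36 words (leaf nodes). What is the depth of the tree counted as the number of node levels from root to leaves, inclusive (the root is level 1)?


In a balanced binary tree with n leaves the deepest leaf is ceil(log2(n)) edges below the root,
so counting node levels inclusive of root and leaves gives ceil(log2(n)) + 1 levels.
log2(36) = 5.1699
ceil(5.1699) = 6
levels = 6 + 1 = 7

7


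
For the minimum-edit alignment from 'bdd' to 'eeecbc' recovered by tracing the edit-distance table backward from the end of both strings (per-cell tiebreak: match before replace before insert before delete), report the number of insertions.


Edit distance = 6. Backtracking from cell (3, 6) with preference match > replace > insert > delete,
then listing the resulting alignment 'bdd' -> 'eeecbc' left to right:
  Step 1: insert 'e' [insertion #1]
  Step 2: insert 'e' [insertion #2]
  Step 3: insert 'e' [insertion #3]
  Step 4: replace b->c
  Step 5: replace d->b
  Step 6: replace d->c
Total insertions: 3

3


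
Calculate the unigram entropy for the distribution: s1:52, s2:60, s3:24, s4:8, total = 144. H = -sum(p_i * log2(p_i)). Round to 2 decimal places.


Computing entropy H = -sum(p_i * log2(p_i)):
  s1: p = 52/144 = 0.3611, -p*log2(p) = 0.5306
  s2: p = 60/144 = 0.4167, -p*log2(p) = 0.5263
  s3: p = 24/144 = 0.1667, -p*log2(p) = 0.4308
  s4: p = 8/144 = 0.0556, -p*log2(p) = 0.2317
H = sum of terms = 1.7194
Rounded to 2 decimals: 1.72

1.72


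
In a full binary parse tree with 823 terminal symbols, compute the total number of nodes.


Leaf nodes (terminals): 823
Internal nodes = n - 1 = 823 - 1 = 822
Total = leaves + internal = 823 + 822 = 1645

1645


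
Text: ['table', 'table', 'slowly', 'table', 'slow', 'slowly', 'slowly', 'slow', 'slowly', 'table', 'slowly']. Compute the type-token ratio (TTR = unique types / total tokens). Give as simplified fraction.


Tokens: 11
Unique types: ('slow', 'slowly', 'table') = 3
TTR = 3/11
Already in lowest terms.

3/11


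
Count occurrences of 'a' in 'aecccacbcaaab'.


Scanning 'aecccacbcaaab' for 'a':
  Position 0: 'a' -> MATCH (count: 1)
  Position 5: 'a' -> MATCH (count: 2)
  Position 9: 'a' -> MATCH (count: 3)
  Position 10: 'a' -> MATCH (count: 4)
  Position 11: 'a' -> MATCH (count: 5)
Total occurrences of 'a': 5

5


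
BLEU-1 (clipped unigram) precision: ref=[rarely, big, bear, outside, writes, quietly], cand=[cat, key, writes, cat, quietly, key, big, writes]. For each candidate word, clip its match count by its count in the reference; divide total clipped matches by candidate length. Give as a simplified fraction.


Reference word counts: {'bear': 1, 'big': 1, 'outside': 1, 'quietly': 1, 'rarely': 1, 'writes': 1}
Checking each candidate word (with clipping):
  'cat' -> not in reference -> no match (matches: 0)
  'key' -> not in reference -> no match (matches: 0)
  'writes' -> in reference (ref count 1, used 1/1) -> match (matches: 1)
  'cat' -> not in reference -> no match (matches: 1)
  'quietly' -> in reference (ref count 1, used 1/1) -> match (matches: 2)
  'key' -> not in reference -> no match (matches: 2)
  'big' -> in reference (ref count 1, used 1/1) -> match (matches: 3)
  'writes' -> ref count 1 already used up (1/1) -> clipped, no match (matches: 3)
Clipped matches: 3, Candidate length: 8
Precision = 3/8

3/8


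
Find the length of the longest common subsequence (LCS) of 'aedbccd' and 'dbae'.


DP table for LCS of 'aedbccd' and 'dbae':
       d  b  a  e
    0  0  0  0  0
  a 0  0  0  1  1
  e 0  0  0  1  2
  d 0  1  1  1  2
  b 0  1  2  2  2
  c 0  1  2  2  2
  c 0  1  2  2  2
  d 0  1  2  2  2
LCS: 'ae'
LCS length = 2

2


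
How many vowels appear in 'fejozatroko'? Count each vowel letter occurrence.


Scanning each character of 'fejozatroko':
  Position 1: 'f' -> consonant (running count: 0)
  Position 2: 'e' -> vowel (running count: 1)
  Position 3: 'j' -> consonant (running count: 1)
  Position 4: 'o' -> vowel (running count: 2)
  Position 5: 'z' -> consonant (running count: 2)
  Position 6: 'a' -> vowel (running count: 3)
  Position 7: 't' -> consonant (running count: 3)
  Position 8: 'r' -> consonant (running count: 3)
  Position 9: 'o' -> vowel (running count: 4)
  Position 10: 'k' -> consonant (running count: 4)
  Position 11: 'o' -> vowel (running count: 5)
Total vowels: 5

5


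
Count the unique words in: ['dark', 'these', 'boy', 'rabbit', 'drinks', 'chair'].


Listing all tokens and tracking unique types:
  Token 1: 'dark' -> NEW (unique so far: 1)
  Token 2: 'these' -> NEW (unique so far: 2)
  Token 3: 'boy' -> NEW (unique so far: 3)
  Token 4: 'rabbit' -> NEW (unique so far: 4)
  Token 5: 'drinks' -> NEW (unique so far: 5)
  Token 6: 'chair' -> NEW (unique so far: 6)
Unique types: ('boy', 'chair', 'dark', 'drinks', 'rabbit', 'these')
Vocabulary size: 6

6


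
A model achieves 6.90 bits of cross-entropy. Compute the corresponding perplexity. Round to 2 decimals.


Perplexity formula: PP = 2^H
H = 6.90
PP = 2^6.90
Decompose: 2^6.90 = 2^6 * 2^0.90
2^6 = 64, 2^0.90 ~ 1.8660660
PP ~ 64 * 1.8660660 = 119.4282240
Rounded to 2 decimals: 119.43

119.43


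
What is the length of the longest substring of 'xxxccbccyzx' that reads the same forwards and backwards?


Scanning 'xxxccbccyzx' for palindromic substrings.
Substring at positions 3-7: 'ccbcc'.
Check: reverse('ccbcc') = 'ccbcc' -> palindrome confirmed.
Neighbouring characters ('x' / 'y') break symmetry, so it cannot extend further.
No longer palindromic substring exists; longest length = 5

5


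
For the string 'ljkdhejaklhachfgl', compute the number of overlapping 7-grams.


String 'ljkdhejaklhachfgl' has length L = 17.
Number of overlapping n-grams = L - n + 1
Substituting: 17 - 7 + 1 = 11

11


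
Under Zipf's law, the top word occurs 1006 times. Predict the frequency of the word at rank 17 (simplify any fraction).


Zipf's law: freq(rank) = f1 / rank
f1 = 1006, rank = 17
freq = 1006 / 17
GCD(1006, 17) = 1
Simplified: 1006/17

1006/17


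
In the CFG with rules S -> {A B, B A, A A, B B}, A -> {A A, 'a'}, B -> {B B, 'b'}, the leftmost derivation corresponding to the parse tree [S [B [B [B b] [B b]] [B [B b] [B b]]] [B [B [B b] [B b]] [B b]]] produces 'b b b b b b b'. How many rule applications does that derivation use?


Every bracketed nonterminal node [X ...] in the tree is produced by exactly one rule application.
Reading the tree off as a leftmost derivation:
  Step 1: S  =>  B B   (applied S -> B B)
  Step 2: B B  =>  B B B   (applied B -> B B)
  Step 3: B B B  =>  B B B B   (applied B -> B B)
  Step 4: B B B B  =>  b B B B   (applied B -> b)
  Step 5: b B B B  =>  b b B B   (applied B -> b)
  Step 6: b b B B  =>  b b B B B   (applied B -> B B)
  Step 7: b b B B B  =>  b b b B B   (applied B -> b)
  Step 8: b b b B B  =>  b b b b B   (applied B -> b)
  Step 9: b b b b B  =>  b b b b B B   (applied B -> B B)
  Step 10: b b b b B B  =>  b b b b B B B   (applied B -> B B)
  Step 11: b b b b B B B  =>  b b b b b B B   (applied B -> b)
  Step 12: b b b b b B B  =>  b b b b b b B   (applied B -> b)
  Step 13: b b b b b b B  =>  b b b b b b b   (applied B -> b)
Final yield: b b b b b b b
Total rewrite steps: 13

13


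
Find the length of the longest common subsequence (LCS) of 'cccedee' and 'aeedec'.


DP table for LCS of 'cccedee' and 'aeedec':
       a  e  e  d  e  c
    0  0  0  0  0  0  0
  c 0  0  0  0  0  0  1
  c 0  0  0  0  0  0  1
  c 0  0  0  0  0  0  1
  e 0  0  1  1  1  1  1
  d 0  0  1  1  2  2  2
  e 0  0  1  2  2  3  3
  e 0  0  1  2  2  3  3
LCS: 'ede'
LCS length = 3

3


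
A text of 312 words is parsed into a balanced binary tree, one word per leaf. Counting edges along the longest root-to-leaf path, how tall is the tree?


In a balanced binary tree with n leaves the deepest leaf is ceil(log2(n)) edges below the root.
log2(312) = 8.2854
ceil(8.2854) = 9
height (edges) = 9

9


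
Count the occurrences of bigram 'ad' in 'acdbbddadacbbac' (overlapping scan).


Scanning 'acdbbddadacbbac' for bigram 'ad':
  Position 0: 'ac' -> no
  Position 1: 'cd' -> no
  Position 2: 'db' -> no
  Position 3: 'bb' -> no
  Position 4: 'bd' -> no
  Position 5: 'dd' -> no
  Position 6: 'da' -> no
  Position 7: 'ad' -> MATCH
  Position 8: 'da' -> no
  Position 9: 'ac' -> no
  Position 10: 'cb' -> no
  Position 11: 'bb' -> no
  Position 12: 'ba' -> no
  Position 13: 'ac' -> no
Total matches: 1

1


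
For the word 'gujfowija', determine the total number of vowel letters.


Scanning each character of 'gujfowija':
  Position 1: 'g' -> consonant (running count: 0)
  Position 2: 'u' -> vowel (running count: 1)
  Position 3: 'j' -> consonant (running count: 1)
  Position 4: 'f' -> consonant (running count: 1)
  Position 5: 'o' -> vowel (running count: 2)
  Position 6: 'w' -> consonant (running count: 2)
  Position 7: 'i' -> vowel (running count: 3)
  Position 8: 'j' -> consonant (running count: 3)
  Position 9: 'a' -> vowel (running count: 4)
Total vowels: 4

4


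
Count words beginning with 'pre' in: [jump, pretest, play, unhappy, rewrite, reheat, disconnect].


Checking each word for prefix 'pre':
  'jump' -> no (count: 0)
  'pretest' -> YES, starts with 'pre' (count: 1)
  'play' -> no (count: 1)
  'unhappy' -> no (count: 1)
  'rewrite' -> no (count: 1)
  'reheat' -> no (count: 1)
  'disconnect' -> no (count: 1)
Total with prefix 'pre': 1

1


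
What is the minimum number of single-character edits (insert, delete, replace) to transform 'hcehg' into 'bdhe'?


Building DP table for s1='hcehg' (len 5) and s2='bdhe' (len 4):
       b  d  h  e
    0  1  2  3  4
  h 1  1  2  2  3
  c 2  2  2  3  3
  e 3  3  3  3  3
  h 4  4  4  3  4
  g 5  5  5  4  4
Edit distance = dp[5][4] = 4

4


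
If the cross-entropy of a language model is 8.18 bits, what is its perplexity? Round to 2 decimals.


Perplexity formula: PP = 2^H
H = 8.18
PP = 2^8.18
Decompose: 2^8.18 = 2^8 * 2^0.18
2^8 = 256, 2^0.18 ~ 1.1328839
PP ~ 256 * 1.1328839 = 290.0182784
Rounded to 2 decimals: 290.02

290.02


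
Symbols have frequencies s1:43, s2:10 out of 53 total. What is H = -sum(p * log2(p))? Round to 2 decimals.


Computing entropy H = -sum(p_i * log2(p_i)):
  s1: p = 43/53 = 0.8113, -p*log2(p) = 0.2447
  s2: p = 10/53 = 0.1887, -p*log2(p) = 0.4540
H = sum of terms = 0.6987
Rounded to 2 decimals: 0.70

0.70


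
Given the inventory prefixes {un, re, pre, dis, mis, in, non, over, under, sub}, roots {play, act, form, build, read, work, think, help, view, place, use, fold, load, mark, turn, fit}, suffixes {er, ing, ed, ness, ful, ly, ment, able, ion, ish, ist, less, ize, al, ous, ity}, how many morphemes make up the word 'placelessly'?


Segmenting 'placelessly' against the inventory:
  'place' -> root (morpheme 1)
  'less' -> suffix (morpheme 2)
  'ly' -> suffix (morpheme 3)
Total morphemes: 3

3


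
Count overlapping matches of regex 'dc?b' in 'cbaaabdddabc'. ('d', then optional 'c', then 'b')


Pattern: dc?b means 'd', then optional 'c', then 'b'.
Scanning 'cbaaabdddabc' position-by-position:
  Pos 0: window 'cba' -> no
  Pos 1: window 'baa' -> no
  Pos 2: window 'aaa' -> no
  Pos 3: window 'aab' -> no
  Pos 4: window 'abd' -> no
  Pos 5: window 'bdd' -> no
  Pos 6: window 'ddd' -> no
  Pos 7: window 'dda' -> no
  Pos 8: window 'dab' -> no
  Pos 9: window 'abc' -> no
  Pos 10: window 'bc' -> no
  Pos 11: window 'c' -> no
Total matches: 0

0


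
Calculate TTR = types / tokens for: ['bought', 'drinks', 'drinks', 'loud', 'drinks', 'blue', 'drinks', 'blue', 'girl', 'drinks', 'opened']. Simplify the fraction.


Tokens: 11
Unique types: ('blue', 'bought', 'drinks', 'girl', 'loud', 'opened') = 6
TTR = 6/11
Already in lowest terms.

6/11


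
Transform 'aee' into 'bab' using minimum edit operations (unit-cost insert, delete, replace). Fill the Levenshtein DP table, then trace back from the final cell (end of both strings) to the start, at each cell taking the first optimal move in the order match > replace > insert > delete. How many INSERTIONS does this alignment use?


Edit distance = 3. Backtracking from cell (3, 3) with preference match > replace > insert > delete,
then listing the resulting alignment 'aee' -> 'bab' left to right:
  Step 1: replace a->b
  Step 2: replace e->a
  Step 3: replace e->b
Total insertions: 0

0


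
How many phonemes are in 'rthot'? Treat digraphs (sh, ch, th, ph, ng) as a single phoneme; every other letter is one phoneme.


Parsing 'rthot' greedily, digraphs first:
  'r' -> consonant phoneme (phonemes so far: 1)
  'th' -> digraph (1 consonant phoneme) (phonemes so far: 2)
  'o' -> vowel phoneme (phonemes so far: 3)
  't' -> consonant phoneme (phonemes so far: 4)
Total phonemes: 4

4


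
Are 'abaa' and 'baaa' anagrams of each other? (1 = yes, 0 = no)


Sort characters of 'abaa': 'aaab'
Sort characters of 'baaa': 'aaab'
Sorted forms match -> they ARE anagrams
Result: 1

1


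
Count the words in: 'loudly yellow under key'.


Counting words by splitting on spaces:
  Word 1: 'loudly'
  Word 2: 'yellow'
  Word 3: 'under'
  Word 4: 'key'
Total words: 4

4


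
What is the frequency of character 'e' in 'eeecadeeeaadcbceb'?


Scanning 'eeecadeeeaadcbceb' for 'e':
  Position 0: 'e' -> MATCH (count: 1)
  Position 1: 'e' -> MATCH (count: 2)
  Position 2: 'e' -> MATCH (count: 3)
  Position 6: 'e' -> MATCH (count: 4)
  Position 7: 'e' -> MATCH (count: 5)
  Position 8: 'e' -> MATCH (count: 6)
  Position 15: 'e' -> MATCH (count: 7)
Total occurrences of 'e': 7

7


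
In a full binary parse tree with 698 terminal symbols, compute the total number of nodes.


Leaf nodes (terminals): 698
Internal nodes = n - 1 = 698 - 1 = 697
Total = leaves + internal = 698 + 697 = 1395

1395


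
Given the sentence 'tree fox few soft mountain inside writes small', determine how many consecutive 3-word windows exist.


Word trigrams from [8] words:
  Trigram 1: (tree fox few)
  Trigram 2: (fox few soft)
  Trigram 3: (few soft mountain)
  Trigram 4: (soft mountain inside)
  Trigram 5: (mountain inside writes)
  Trigram 6: (inside writes small)
Total word trigrams: 8 - 2 = 6

6


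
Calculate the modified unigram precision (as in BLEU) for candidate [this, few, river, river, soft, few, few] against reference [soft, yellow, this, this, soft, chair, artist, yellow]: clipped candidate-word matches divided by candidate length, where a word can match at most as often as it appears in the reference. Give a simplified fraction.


Reference word counts: {'artist': 1, 'chair': 1, 'soft': 2, 'this': 2, 'yellow': 2}
Checking each candidate word (with clipping):
  'this' -> in reference (ref count 2, used 1/2) -> match (matches: 1)
  'few' -> not in reference -> no match (matches: 1)
  'river' -> not in reference -> no match (matches: 1)
  'river' -> not in reference -> no match (matches: 1)
  'soft' -> in reference (ref count 2, used 1/2) -> match (matches: 2)
  'few' -> not in reference -> no match (matches: 2)
  'few' -> not in reference -> no match (matches: 2)
Clipped matches: 2, Candidate length: 7
Precision = 2/7

2/7


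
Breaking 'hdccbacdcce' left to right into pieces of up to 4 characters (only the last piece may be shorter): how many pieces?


'hdccbacdcce' has 11 characters.
Chunking with max size 4:
  Chunk 1: 'hdcc' (positions 0-3)
  Chunk 2: 'bacd' (positions 4-7)
  Chunk 3: 'cce' (positions 8-10)
Total chunks: ceil(11 / 4) = 3

3


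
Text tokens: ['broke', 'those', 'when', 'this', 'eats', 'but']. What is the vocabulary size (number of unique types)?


Listing all tokens and tracking unique types:
  Token 1: 'broke' -> NEW (unique so far: 1)
  Token 2: 'those' -> NEW (unique so far: 2)
  Token 3: 'when' -> NEW (unique so far: 3)
  Token 4: 'this' -> NEW (unique so far: 4)
  Token 5: 'eats' -> NEW (unique so far: 5)
  Token 6: 'but' -> NEW (unique so far: 6)
Unique types: ('broke', 'but', 'eats', 'this', 'those', 'when')
Vocabulary size: 6

6


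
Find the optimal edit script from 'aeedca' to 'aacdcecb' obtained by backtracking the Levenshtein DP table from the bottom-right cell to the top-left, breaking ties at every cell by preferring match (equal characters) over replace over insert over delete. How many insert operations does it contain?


Edit distance = 5. Backtracking from cell (6, 8) with preference match > replace > insert > delete,
then listing the resulting alignment 'aeedca' -> 'aacdcecb' left to right:
  Step 1: keep 'a'
  Step 2: replace e->a
  Step 3: replace e->c
  Step 4: keep 'd'
  Step 5: insert 'c' [insertion #1]
  Step 6: insert 'e' [insertion #2]
  Step 7: keep 'c'
  Step 8: replace a->b
Total insertions: 2

2


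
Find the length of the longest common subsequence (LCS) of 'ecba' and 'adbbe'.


DP table for LCS of 'ecba' and 'adbbe':
       a  d  b  b  e
    0  0  0  0  0  0
  e 0  0  0  0  0  1
  c 0  0  0  0  0  1
  b 0  0  0  1  1  1
  a 0  1  1  1  1  1
LCS: 'e'
LCS length = 1

1


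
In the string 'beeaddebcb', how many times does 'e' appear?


Scanning 'beeaddebcb' for 'e':
  Position 1: 'e' -> MATCH (count: 1)
  Position 2: 'e' -> MATCH (count: 2)
  Position 6: 'e' -> MATCH (count: 3)
Total occurrences of 'e': 3

3


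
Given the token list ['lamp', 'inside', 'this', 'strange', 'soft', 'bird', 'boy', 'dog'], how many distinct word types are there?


Listing all tokens and tracking unique types:
  Token 1: 'lamp' -> NEW (unique so far: 1)
  Token 2: 'inside' -> NEW (unique so far: 2)
  Token 3: 'this' -> NEW (unique so far: 3)
  Token 4: 'strange' -> NEW (unique so far: 4)
  Token 5: 'soft' -> NEW (unique so far: 5)
  Token 6: 'bird' -> NEW (unique so far: 6)
  Token 7: 'boy' -> NEW (unique so far: 7)
  Token 8: 'dog' -> NEW (unique so far: 8)
Unique types: ('bird', 'boy', 'dog', 'inside', 'lamp', 'soft', 'strange', 'this')
Vocabulary size: 8

8
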